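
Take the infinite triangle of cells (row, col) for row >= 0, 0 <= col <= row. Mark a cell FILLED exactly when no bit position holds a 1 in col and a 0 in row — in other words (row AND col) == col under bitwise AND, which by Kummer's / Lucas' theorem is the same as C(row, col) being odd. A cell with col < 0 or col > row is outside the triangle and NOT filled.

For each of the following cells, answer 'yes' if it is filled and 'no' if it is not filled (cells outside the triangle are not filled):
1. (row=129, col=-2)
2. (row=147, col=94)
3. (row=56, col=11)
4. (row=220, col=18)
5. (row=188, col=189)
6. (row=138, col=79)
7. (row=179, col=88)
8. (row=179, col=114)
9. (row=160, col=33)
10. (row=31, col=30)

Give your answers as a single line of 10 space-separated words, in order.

Answer: no no no no no no no no no yes

Derivation:
(129,-2): col outside [0, 129] -> not filled
(147,94): row=0b10010011, col=0b1011110, row AND col = 0b10010 = 18; 18 != 94 -> empty
(56,11): row=0b111000, col=0b1011, row AND col = 0b1000 = 8; 8 != 11 -> empty
(220,18): row=0b11011100, col=0b10010, row AND col = 0b10000 = 16; 16 != 18 -> empty
(188,189): col outside [0, 188] -> not filled
(138,79): row=0b10001010, col=0b1001111, row AND col = 0b1010 = 10; 10 != 79 -> empty
(179,88): row=0b10110011, col=0b1011000, row AND col = 0b10000 = 16; 16 != 88 -> empty
(179,114): row=0b10110011, col=0b1110010, row AND col = 0b110010 = 50; 50 != 114 -> empty
(160,33): row=0b10100000, col=0b100001, row AND col = 0b100000 = 32; 32 != 33 -> empty
(31,30): row=0b11111, col=0b11110, row AND col = 0b11110 = 30; 30 == 30 -> filled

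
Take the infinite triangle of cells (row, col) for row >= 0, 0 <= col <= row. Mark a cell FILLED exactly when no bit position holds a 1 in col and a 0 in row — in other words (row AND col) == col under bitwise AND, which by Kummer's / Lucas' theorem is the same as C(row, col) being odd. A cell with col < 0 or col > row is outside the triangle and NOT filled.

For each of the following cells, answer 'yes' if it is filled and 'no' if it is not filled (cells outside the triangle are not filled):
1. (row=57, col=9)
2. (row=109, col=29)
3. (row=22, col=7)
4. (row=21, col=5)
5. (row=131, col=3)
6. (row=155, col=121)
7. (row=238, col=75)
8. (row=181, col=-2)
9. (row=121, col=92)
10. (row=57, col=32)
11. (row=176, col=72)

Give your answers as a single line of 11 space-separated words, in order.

Answer: yes no no yes yes no no no no yes no

Derivation:
(57,9): row=0b111001, col=0b1001, row AND col = 0b1001 = 9; 9 == 9 -> filled
(109,29): row=0b1101101, col=0b11101, row AND col = 0b1101 = 13; 13 != 29 -> empty
(22,7): row=0b10110, col=0b111, row AND col = 0b110 = 6; 6 != 7 -> empty
(21,5): row=0b10101, col=0b101, row AND col = 0b101 = 5; 5 == 5 -> filled
(131,3): row=0b10000011, col=0b11, row AND col = 0b11 = 3; 3 == 3 -> filled
(155,121): row=0b10011011, col=0b1111001, row AND col = 0b11001 = 25; 25 != 121 -> empty
(238,75): row=0b11101110, col=0b1001011, row AND col = 0b1001010 = 74; 74 != 75 -> empty
(181,-2): col outside [0, 181] -> not filled
(121,92): row=0b1111001, col=0b1011100, row AND col = 0b1011000 = 88; 88 != 92 -> empty
(57,32): row=0b111001, col=0b100000, row AND col = 0b100000 = 32; 32 == 32 -> filled
(176,72): row=0b10110000, col=0b1001000, row AND col = 0b0 = 0; 0 != 72 -> empty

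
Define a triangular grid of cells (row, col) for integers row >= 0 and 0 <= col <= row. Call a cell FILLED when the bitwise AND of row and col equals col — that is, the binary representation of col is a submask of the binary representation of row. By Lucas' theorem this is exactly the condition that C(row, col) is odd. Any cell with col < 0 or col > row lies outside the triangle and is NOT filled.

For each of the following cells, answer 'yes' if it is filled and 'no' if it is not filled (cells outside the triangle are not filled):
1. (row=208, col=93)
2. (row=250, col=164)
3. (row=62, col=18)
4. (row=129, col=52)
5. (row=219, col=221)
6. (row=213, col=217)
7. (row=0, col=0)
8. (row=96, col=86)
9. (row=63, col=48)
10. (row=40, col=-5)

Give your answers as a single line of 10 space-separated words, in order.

(208,93): row=0b11010000, col=0b1011101, row AND col = 0b1010000 = 80; 80 != 93 -> empty
(250,164): row=0b11111010, col=0b10100100, row AND col = 0b10100000 = 160; 160 != 164 -> empty
(62,18): row=0b111110, col=0b10010, row AND col = 0b10010 = 18; 18 == 18 -> filled
(129,52): row=0b10000001, col=0b110100, row AND col = 0b0 = 0; 0 != 52 -> empty
(219,221): col outside [0, 219] -> not filled
(213,217): col outside [0, 213] -> not filled
(0,0): row=0b0, col=0b0, row AND col = 0b0 = 0; 0 == 0 -> filled
(96,86): row=0b1100000, col=0b1010110, row AND col = 0b1000000 = 64; 64 != 86 -> empty
(63,48): row=0b111111, col=0b110000, row AND col = 0b110000 = 48; 48 == 48 -> filled
(40,-5): col outside [0, 40] -> not filled

Answer: no no yes no no no yes no yes no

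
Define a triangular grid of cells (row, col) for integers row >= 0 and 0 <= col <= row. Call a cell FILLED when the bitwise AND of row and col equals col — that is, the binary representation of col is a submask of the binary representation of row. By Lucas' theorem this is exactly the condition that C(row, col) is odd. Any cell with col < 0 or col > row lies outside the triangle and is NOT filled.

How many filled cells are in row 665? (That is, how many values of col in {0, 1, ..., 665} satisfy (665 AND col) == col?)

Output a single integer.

665 in binary = 1010011001
popcount(665) = number of 1-bits in 1010011001 = 5
A col c satisfies (665 AND c) == c iff every set bit of c is also set in 665; each of the 5 set bits of 665 can independently be on or off in c.
count = 2^5 = 32

Answer: 32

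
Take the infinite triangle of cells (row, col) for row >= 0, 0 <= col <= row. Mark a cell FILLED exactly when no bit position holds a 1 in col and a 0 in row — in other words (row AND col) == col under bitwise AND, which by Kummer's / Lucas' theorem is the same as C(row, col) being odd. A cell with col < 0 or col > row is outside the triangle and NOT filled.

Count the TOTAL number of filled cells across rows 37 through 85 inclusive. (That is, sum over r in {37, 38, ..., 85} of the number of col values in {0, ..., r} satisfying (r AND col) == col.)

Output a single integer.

Answer: 686

Derivation:
r37=100101 pc3: +8 =8
r38=100110 pc3: +8 =16
r39=100111 pc4: +16 =32
r40=101000 pc2: +4 =36
r41=101001 pc3: +8 =44
r42=101010 pc3: +8 =52
r43=101011 pc4: +16 =68
r44=101100 pc3: +8 =76
r45=101101 pc4: +16 =92
r46=101110 pc4: +16 =108
r47=101111 pc5: +32 =140
r48=110000 pc2: +4 =144
r49=110001 pc3: +8 =152
r50=110010 pc3: +8 =160
r51=110011 pc4: +16 =176
r52=110100 pc3: +8 =184
r53=110101 pc4: +16 =200
r54=110110 pc4: +16 =216
r55=110111 pc5: +32 =248
r56=111000 pc3: +8 =256
r57=111001 pc4: +16 =272
r58=111010 pc4: +16 =288
r59=111011 pc5: +32 =320
r60=111100 pc4: +16 =336
r61=111101 pc5: +32 =368
r62=111110 pc5: +32 =400
r63=111111 pc6: +64 =464
r64=1000000 pc1: +2 =466
r65=1000001 pc2: +4 =470
r66=1000010 pc2: +4 =474
r67=1000011 pc3: +8 =482
r68=1000100 pc2: +4 =486
r69=1000101 pc3: +8 =494
r70=1000110 pc3: +8 =502
r71=1000111 pc4: +16 =518
r72=1001000 pc2: +4 =522
r73=1001001 pc3: +8 =530
r74=1001010 pc3: +8 =538
r75=1001011 pc4: +16 =554
r76=1001100 pc3: +8 =562
r77=1001101 pc4: +16 =578
r78=1001110 pc4: +16 =594
r79=1001111 pc5: +32 =626
r80=1010000 pc2: +4 =630
r81=1010001 pc3: +8 =638
r82=1010010 pc3: +8 =646
r83=1010011 pc4: +16 =662
r84=1010100 pc3: +8 =670
r85=1010101 pc4: +16 =686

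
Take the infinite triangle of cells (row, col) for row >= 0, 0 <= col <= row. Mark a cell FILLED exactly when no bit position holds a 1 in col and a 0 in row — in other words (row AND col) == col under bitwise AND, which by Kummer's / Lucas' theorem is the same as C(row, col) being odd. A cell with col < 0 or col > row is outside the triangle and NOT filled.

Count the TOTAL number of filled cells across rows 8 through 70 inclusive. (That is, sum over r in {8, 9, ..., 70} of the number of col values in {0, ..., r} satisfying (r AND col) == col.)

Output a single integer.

Answer: 740

Derivation:
r8=1000 pc1: +2 =2
r9=1001 pc2: +4 =6
r10=1010 pc2: +4 =10
r11=1011 pc3: +8 =18
r12=1100 pc2: +4 =22
r13=1101 pc3: +8 =30
r14=1110 pc3: +8 =38
r15=1111 pc4: +16 =54
r16=10000 pc1: +2 =56
r17=10001 pc2: +4 =60
r18=10010 pc2: +4 =64
r19=10011 pc3: +8 =72
r20=10100 pc2: +4 =76
r21=10101 pc3: +8 =84
r22=10110 pc3: +8 =92
r23=10111 pc4: +16 =108
r24=11000 pc2: +4 =112
r25=11001 pc3: +8 =120
r26=11010 pc3: +8 =128
r27=11011 pc4: +16 =144
r28=11100 pc3: +8 =152
r29=11101 pc4: +16 =168
r30=11110 pc4: +16 =184
r31=11111 pc5: +32 =216
r32=100000 pc1: +2 =218
r33=100001 pc2: +4 =222
r34=100010 pc2: +4 =226
r35=100011 pc3: +8 =234
r36=100100 pc2: +4 =238
r37=100101 pc3: +8 =246
r38=100110 pc3: +8 =254
r39=100111 pc4: +16 =270
r40=101000 pc2: +4 =274
r41=101001 pc3: +8 =282
r42=101010 pc3: +8 =290
r43=101011 pc4: +16 =306
r44=101100 pc3: +8 =314
r45=101101 pc4: +16 =330
r46=101110 pc4: +16 =346
r47=101111 pc5: +32 =378
r48=110000 pc2: +4 =382
r49=110001 pc3: +8 =390
r50=110010 pc3: +8 =398
r51=110011 pc4: +16 =414
r52=110100 pc3: +8 =422
r53=110101 pc4: +16 =438
r54=110110 pc4: +16 =454
r55=110111 pc5: +32 =486
r56=111000 pc3: +8 =494
r57=111001 pc4: +16 =510
r58=111010 pc4: +16 =526
r59=111011 pc5: +32 =558
r60=111100 pc4: +16 =574
r61=111101 pc5: +32 =606
r62=111110 pc5: +32 =638
r63=111111 pc6: +64 =702
r64=1000000 pc1: +2 =704
r65=1000001 pc2: +4 =708
r66=1000010 pc2: +4 =712
r67=1000011 pc3: +8 =720
r68=1000100 pc2: +4 =724
r69=1000101 pc3: +8 =732
r70=1000110 pc3: +8 =740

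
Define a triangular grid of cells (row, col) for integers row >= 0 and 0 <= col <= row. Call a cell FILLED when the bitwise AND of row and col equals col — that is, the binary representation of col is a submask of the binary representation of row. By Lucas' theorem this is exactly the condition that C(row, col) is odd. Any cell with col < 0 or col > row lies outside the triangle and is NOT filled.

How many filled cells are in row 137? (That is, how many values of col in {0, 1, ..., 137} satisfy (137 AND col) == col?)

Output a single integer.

137 in binary = 10001001
popcount(137) = number of 1-bits in 10001001 = 3
A col c satisfies (137 AND c) == c iff every set bit of c is also set in 137; each of the 3 set bits of 137 can independently be on or off in c.
count = 2^3 = 8

Answer: 8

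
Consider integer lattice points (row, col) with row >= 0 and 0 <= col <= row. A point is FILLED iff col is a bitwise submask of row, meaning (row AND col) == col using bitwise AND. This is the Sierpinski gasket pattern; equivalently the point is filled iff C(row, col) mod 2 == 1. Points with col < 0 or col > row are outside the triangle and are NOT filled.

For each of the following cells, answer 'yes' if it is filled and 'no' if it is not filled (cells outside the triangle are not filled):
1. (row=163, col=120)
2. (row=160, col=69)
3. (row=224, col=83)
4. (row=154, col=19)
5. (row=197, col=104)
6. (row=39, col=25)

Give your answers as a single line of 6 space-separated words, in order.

Answer: no no no no no no

Derivation:
(163,120): row=0b10100011, col=0b1111000, row AND col = 0b100000 = 32; 32 != 120 -> empty
(160,69): row=0b10100000, col=0b1000101, row AND col = 0b0 = 0; 0 != 69 -> empty
(224,83): row=0b11100000, col=0b1010011, row AND col = 0b1000000 = 64; 64 != 83 -> empty
(154,19): row=0b10011010, col=0b10011, row AND col = 0b10010 = 18; 18 != 19 -> empty
(197,104): row=0b11000101, col=0b1101000, row AND col = 0b1000000 = 64; 64 != 104 -> empty
(39,25): row=0b100111, col=0b11001, row AND col = 0b1 = 1; 1 != 25 -> empty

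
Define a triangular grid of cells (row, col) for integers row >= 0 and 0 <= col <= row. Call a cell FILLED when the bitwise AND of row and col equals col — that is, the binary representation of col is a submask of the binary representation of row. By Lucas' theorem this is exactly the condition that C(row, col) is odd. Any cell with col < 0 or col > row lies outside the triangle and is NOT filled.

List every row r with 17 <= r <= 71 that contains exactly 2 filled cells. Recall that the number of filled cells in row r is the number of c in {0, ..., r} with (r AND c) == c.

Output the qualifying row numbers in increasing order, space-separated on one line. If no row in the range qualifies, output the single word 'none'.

Answer: 32 64

Derivation:
Row r has 2^popcount(r) filled cells, so we need popcount(r) = log2(2) = 1.
Scan r = 17..71 and keep those with exactly 1 one-bits:
r=17=10001 popcount=2 -> skip
r=18=10010 popcount=2 -> skip
r=19=10011 popcount=3 -> skip
r=20=10100 popcount=2 -> skip
r=21=10101 popcount=3 -> skip
r=22=10110 popcount=3 -> skip
r=23=10111 popcount=4 -> skip
r=24=11000 popcount=2 -> skip
r=25=11001 popcount=3 -> skip
r=26=11010 popcount=3 -> skip
r=27=11011 popcount=4 -> skip
r=28=11100 popcount=3 -> skip
r=29=11101 popcount=4 -> skip
r=30=11110 popcount=4 -> skip
r=31=11111 popcount=5 -> skip
r=32=100000 popcount=1 -> KEEP
r=33=100001 popcount=2 -> skip
r=34=100010 popcount=2 -> skip
r=35=100011 popcount=3 -> skip
r=36=100100 popcount=2 -> skip
r=37=100101 popcount=3 -> skip
r=38=100110 popcount=3 -> skip
r=39=100111 popcount=4 -> skip
r=40=101000 popcount=2 -> skip
r=41=101001 popcount=3 -> skip
r=42=101010 popcount=3 -> skip
r=43=101011 popcount=4 -> skip
r=44=101100 popcount=3 -> skip
r=45=101101 popcount=4 -> skip
r=46=101110 popcount=4 -> skip
r=47=101111 popcount=5 -> skip
r=48=110000 popcount=2 -> skip
r=49=110001 popcount=3 -> skip
r=50=110010 popcount=3 -> skip
r=51=110011 popcount=4 -> skip
r=52=110100 popcount=3 -> skip
r=53=110101 popcount=4 -> skip
r=54=110110 popcount=4 -> skip
r=55=110111 popcount=5 -> skip
r=56=111000 popcount=3 -> skip
r=57=111001 popcount=4 -> skip
r=58=111010 popcount=4 -> skip
r=59=111011 popcount=5 -> skip
r=60=111100 popcount=4 -> skip
r=61=111101 popcount=5 -> skip
r=62=111110 popcount=5 -> skip
r=63=111111 popcount=6 -> skip
r=64=1000000 popcount=1 -> KEEP
r=65=1000001 popcount=2 -> skip
r=66=1000010 popcount=2 -> skip
r=67=1000011 popcount=3 -> skip
r=68=1000100 popcount=2 -> skip
r=69=1000101 popcount=3 -> skip
r=70=1000110 popcount=3 -> skip
r=71=1000111 popcount=4 -> skip
Kept rows: 32 64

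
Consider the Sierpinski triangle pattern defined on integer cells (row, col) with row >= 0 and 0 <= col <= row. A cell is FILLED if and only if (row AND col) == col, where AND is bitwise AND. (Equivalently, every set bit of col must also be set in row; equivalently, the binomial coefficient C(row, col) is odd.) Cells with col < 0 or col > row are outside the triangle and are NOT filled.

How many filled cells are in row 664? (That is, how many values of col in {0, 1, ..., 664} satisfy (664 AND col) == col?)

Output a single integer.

Answer: 16

Derivation:
664 in binary = 1010011000
popcount(664) = number of 1-bits in 1010011000 = 4
A col c satisfies (664 AND c) == c iff every set bit of c is also set in 664; each of the 4 set bits of 664 can independently be on or off in c.
count = 2^4 = 16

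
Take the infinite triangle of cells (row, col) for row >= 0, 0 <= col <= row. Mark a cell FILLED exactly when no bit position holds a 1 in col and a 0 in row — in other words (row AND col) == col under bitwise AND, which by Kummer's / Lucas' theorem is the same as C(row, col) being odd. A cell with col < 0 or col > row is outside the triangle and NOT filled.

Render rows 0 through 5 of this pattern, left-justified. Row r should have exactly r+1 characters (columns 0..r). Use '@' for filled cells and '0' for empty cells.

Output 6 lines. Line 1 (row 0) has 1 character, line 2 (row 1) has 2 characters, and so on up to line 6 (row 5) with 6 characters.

r0=0: @
r1=1: @@
r2=10: @0@
r3=11: @@@@
r4=100: @000@
r5=101: @@00@@

Answer: @
@@
@0@
@@@@
@000@
@@00@@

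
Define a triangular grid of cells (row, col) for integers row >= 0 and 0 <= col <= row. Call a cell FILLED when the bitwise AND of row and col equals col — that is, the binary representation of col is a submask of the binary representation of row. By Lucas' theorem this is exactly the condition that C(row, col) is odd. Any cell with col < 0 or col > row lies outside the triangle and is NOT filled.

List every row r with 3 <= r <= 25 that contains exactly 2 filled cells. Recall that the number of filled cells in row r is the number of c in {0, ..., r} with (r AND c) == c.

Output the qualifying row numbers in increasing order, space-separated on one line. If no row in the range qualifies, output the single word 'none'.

Answer: 4 8 16

Derivation:
Row r has 2^popcount(r) filled cells, so we need popcount(r) = log2(2) = 1.
Scan r = 3..25 and keep those with exactly 1 one-bits:
r=3=11 popcount=2 -> skip
r=4=100 popcount=1 -> KEEP
r=5=101 popcount=2 -> skip
r=6=110 popcount=2 -> skip
r=7=111 popcount=3 -> skip
r=8=1000 popcount=1 -> KEEP
r=9=1001 popcount=2 -> skip
r=10=1010 popcount=2 -> skip
r=11=1011 popcount=3 -> skip
r=12=1100 popcount=2 -> skip
r=13=1101 popcount=3 -> skip
r=14=1110 popcount=3 -> skip
r=15=1111 popcount=4 -> skip
r=16=10000 popcount=1 -> KEEP
r=17=10001 popcount=2 -> skip
r=18=10010 popcount=2 -> skip
r=19=10011 popcount=3 -> skip
r=20=10100 popcount=2 -> skip
r=21=10101 popcount=3 -> skip
r=22=10110 popcount=3 -> skip
r=23=10111 popcount=4 -> skip
r=24=11000 popcount=2 -> skip
r=25=11001 popcount=3 -> skip
Kept rows: 4 8 16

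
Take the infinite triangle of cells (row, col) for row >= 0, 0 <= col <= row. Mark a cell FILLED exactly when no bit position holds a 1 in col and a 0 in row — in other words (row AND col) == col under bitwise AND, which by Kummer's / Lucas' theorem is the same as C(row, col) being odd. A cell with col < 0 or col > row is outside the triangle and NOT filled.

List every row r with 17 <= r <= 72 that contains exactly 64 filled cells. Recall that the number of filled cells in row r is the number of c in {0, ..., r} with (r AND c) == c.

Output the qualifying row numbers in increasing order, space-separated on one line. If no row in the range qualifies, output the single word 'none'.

Row r has 2^popcount(r) filled cells, so we need popcount(r) = log2(64) = 6.
Scan r = 17..72 and keep those with exactly 6 one-bits:
r=17=10001 popcount=2 -> skip
r=18=10010 popcount=2 -> skip
r=19=10011 popcount=3 -> skip
r=20=10100 popcount=2 -> skip
r=21=10101 popcount=3 -> skip
r=22=10110 popcount=3 -> skip
r=23=10111 popcount=4 -> skip
r=24=11000 popcount=2 -> skip
r=25=11001 popcount=3 -> skip
r=26=11010 popcount=3 -> skip
r=27=11011 popcount=4 -> skip
r=28=11100 popcount=3 -> skip
r=29=11101 popcount=4 -> skip
r=30=11110 popcount=4 -> skip
r=31=11111 popcount=5 -> skip
r=32=100000 popcount=1 -> skip
r=33=100001 popcount=2 -> skip
r=34=100010 popcount=2 -> skip
r=35=100011 popcount=3 -> skip
r=36=100100 popcount=2 -> skip
r=37=100101 popcount=3 -> skip
r=38=100110 popcount=3 -> skip
r=39=100111 popcount=4 -> skip
r=40=101000 popcount=2 -> skip
r=41=101001 popcount=3 -> skip
r=42=101010 popcount=3 -> skip
r=43=101011 popcount=4 -> skip
r=44=101100 popcount=3 -> skip
r=45=101101 popcount=4 -> skip
r=46=101110 popcount=4 -> skip
r=47=101111 popcount=5 -> skip
r=48=110000 popcount=2 -> skip
r=49=110001 popcount=3 -> skip
r=50=110010 popcount=3 -> skip
r=51=110011 popcount=4 -> skip
r=52=110100 popcount=3 -> skip
r=53=110101 popcount=4 -> skip
r=54=110110 popcount=4 -> skip
r=55=110111 popcount=5 -> skip
r=56=111000 popcount=3 -> skip
r=57=111001 popcount=4 -> skip
r=58=111010 popcount=4 -> skip
r=59=111011 popcount=5 -> skip
r=60=111100 popcount=4 -> skip
r=61=111101 popcount=5 -> skip
r=62=111110 popcount=5 -> skip
r=63=111111 popcount=6 -> KEEP
r=64=1000000 popcount=1 -> skip
r=65=1000001 popcount=2 -> skip
r=66=1000010 popcount=2 -> skip
r=67=1000011 popcount=3 -> skip
r=68=1000100 popcount=2 -> skip
r=69=1000101 popcount=3 -> skip
r=70=1000110 popcount=3 -> skip
r=71=1000111 popcount=4 -> skip
r=72=1001000 popcount=2 -> skip
Kept rows: 63

Answer: 63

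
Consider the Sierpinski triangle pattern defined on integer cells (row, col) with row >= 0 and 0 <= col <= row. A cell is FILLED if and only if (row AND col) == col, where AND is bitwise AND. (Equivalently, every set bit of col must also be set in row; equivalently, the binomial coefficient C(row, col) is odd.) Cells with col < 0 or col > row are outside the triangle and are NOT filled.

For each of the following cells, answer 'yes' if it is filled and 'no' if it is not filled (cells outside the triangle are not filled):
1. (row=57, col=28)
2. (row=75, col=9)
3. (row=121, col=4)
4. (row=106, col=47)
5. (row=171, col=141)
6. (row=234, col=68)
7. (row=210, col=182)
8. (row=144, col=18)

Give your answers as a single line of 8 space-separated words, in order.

Answer: no yes no no no no no no

Derivation:
(57,28): row=0b111001, col=0b11100, row AND col = 0b11000 = 24; 24 != 28 -> empty
(75,9): row=0b1001011, col=0b1001, row AND col = 0b1001 = 9; 9 == 9 -> filled
(121,4): row=0b1111001, col=0b100, row AND col = 0b0 = 0; 0 != 4 -> empty
(106,47): row=0b1101010, col=0b101111, row AND col = 0b101010 = 42; 42 != 47 -> empty
(171,141): row=0b10101011, col=0b10001101, row AND col = 0b10001001 = 137; 137 != 141 -> empty
(234,68): row=0b11101010, col=0b1000100, row AND col = 0b1000000 = 64; 64 != 68 -> empty
(210,182): row=0b11010010, col=0b10110110, row AND col = 0b10010010 = 146; 146 != 182 -> empty
(144,18): row=0b10010000, col=0b10010, row AND col = 0b10000 = 16; 16 != 18 -> empty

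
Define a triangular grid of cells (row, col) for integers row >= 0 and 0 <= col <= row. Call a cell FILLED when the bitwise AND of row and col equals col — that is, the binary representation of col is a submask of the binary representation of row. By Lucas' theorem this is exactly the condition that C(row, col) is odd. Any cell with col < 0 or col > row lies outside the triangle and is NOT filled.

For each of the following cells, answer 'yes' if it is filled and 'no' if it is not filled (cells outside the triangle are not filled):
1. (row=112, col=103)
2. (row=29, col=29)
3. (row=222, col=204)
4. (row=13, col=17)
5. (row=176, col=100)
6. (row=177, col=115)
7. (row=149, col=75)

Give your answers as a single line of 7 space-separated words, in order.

(112,103): row=0b1110000, col=0b1100111, row AND col = 0b1100000 = 96; 96 != 103 -> empty
(29,29): row=0b11101, col=0b11101, row AND col = 0b11101 = 29; 29 == 29 -> filled
(222,204): row=0b11011110, col=0b11001100, row AND col = 0b11001100 = 204; 204 == 204 -> filled
(13,17): col outside [0, 13] -> not filled
(176,100): row=0b10110000, col=0b1100100, row AND col = 0b100000 = 32; 32 != 100 -> empty
(177,115): row=0b10110001, col=0b1110011, row AND col = 0b110001 = 49; 49 != 115 -> empty
(149,75): row=0b10010101, col=0b1001011, row AND col = 0b1 = 1; 1 != 75 -> empty

Answer: no yes yes no no no no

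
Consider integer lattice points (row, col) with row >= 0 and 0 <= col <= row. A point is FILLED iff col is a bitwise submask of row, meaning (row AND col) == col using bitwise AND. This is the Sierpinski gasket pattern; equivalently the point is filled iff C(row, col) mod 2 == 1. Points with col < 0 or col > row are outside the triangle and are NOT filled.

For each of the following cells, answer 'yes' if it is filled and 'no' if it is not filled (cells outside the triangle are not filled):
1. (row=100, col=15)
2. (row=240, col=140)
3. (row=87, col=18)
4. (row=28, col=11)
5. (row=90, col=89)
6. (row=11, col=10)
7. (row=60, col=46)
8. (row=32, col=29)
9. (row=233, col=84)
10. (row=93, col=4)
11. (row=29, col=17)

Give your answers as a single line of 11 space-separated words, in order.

(100,15): row=0b1100100, col=0b1111, row AND col = 0b100 = 4; 4 != 15 -> empty
(240,140): row=0b11110000, col=0b10001100, row AND col = 0b10000000 = 128; 128 != 140 -> empty
(87,18): row=0b1010111, col=0b10010, row AND col = 0b10010 = 18; 18 == 18 -> filled
(28,11): row=0b11100, col=0b1011, row AND col = 0b1000 = 8; 8 != 11 -> empty
(90,89): row=0b1011010, col=0b1011001, row AND col = 0b1011000 = 88; 88 != 89 -> empty
(11,10): row=0b1011, col=0b1010, row AND col = 0b1010 = 10; 10 == 10 -> filled
(60,46): row=0b111100, col=0b101110, row AND col = 0b101100 = 44; 44 != 46 -> empty
(32,29): row=0b100000, col=0b11101, row AND col = 0b0 = 0; 0 != 29 -> empty
(233,84): row=0b11101001, col=0b1010100, row AND col = 0b1000000 = 64; 64 != 84 -> empty
(93,4): row=0b1011101, col=0b100, row AND col = 0b100 = 4; 4 == 4 -> filled
(29,17): row=0b11101, col=0b10001, row AND col = 0b10001 = 17; 17 == 17 -> filled

Answer: no no yes no no yes no no no yes yes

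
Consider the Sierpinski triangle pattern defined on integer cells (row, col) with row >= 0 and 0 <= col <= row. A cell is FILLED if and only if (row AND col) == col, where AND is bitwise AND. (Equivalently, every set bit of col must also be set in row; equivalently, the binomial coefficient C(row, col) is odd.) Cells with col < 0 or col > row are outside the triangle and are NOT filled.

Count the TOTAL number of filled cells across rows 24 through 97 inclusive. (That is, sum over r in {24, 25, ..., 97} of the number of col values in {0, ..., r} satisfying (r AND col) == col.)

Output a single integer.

Answer: 1092

Derivation:
r24=11000 pc2: +4 =4
r25=11001 pc3: +8 =12
r26=11010 pc3: +8 =20
r27=11011 pc4: +16 =36
r28=11100 pc3: +8 =44
r29=11101 pc4: +16 =60
r30=11110 pc4: +16 =76
r31=11111 pc5: +32 =108
r32=100000 pc1: +2 =110
r33=100001 pc2: +4 =114
r34=100010 pc2: +4 =118
r35=100011 pc3: +8 =126
r36=100100 pc2: +4 =130
r37=100101 pc3: +8 =138
r38=100110 pc3: +8 =146
r39=100111 pc4: +16 =162
r40=101000 pc2: +4 =166
r41=101001 pc3: +8 =174
r42=101010 pc3: +8 =182
r43=101011 pc4: +16 =198
r44=101100 pc3: +8 =206
r45=101101 pc4: +16 =222
r46=101110 pc4: +16 =238
r47=101111 pc5: +32 =270
r48=110000 pc2: +4 =274
r49=110001 pc3: +8 =282
r50=110010 pc3: +8 =290
r51=110011 pc4: +16 =306
r52=110100 pc3: +8 =314
r53=110101 pc4: +16 =330
r54=110110 pc4: +16 =346
r55=110111 pc5: +32 =378
r56=111000 pc3: +8 =386
r57=111001 pc4: +16 =402
r58=111010 pc4: +16 =418
r59=111011 pc5: +32 =450
r60=111100 pc4: +16 =466
r61=111101 pc5: +32 =498
r62=111110 pc5: +32 =530
r63=111111 pc6: +64 =594
r64=1000000 pc1: +2 =596
r65=1000001 pc2: +4 =600
r66=1000010 pc2: +4 =604
r67=1000011 pc3: +8 =612
r68=1000100 pc2: +4 =616
r69=1000101 pc3: +8 =624
r70=1000110 pc3: +8 =632
r71=1000111 pc4: +16 =648
r72=1001000 pc2: +4 =652
r73=1001001 pc3: +8 =660
r74=1001010 pc3: +8 =668
r75=1001011 pc4: +16 =684
r76=1001100 pc3: +8 =692
r77=1001101 pc4: +16 =708
r78=1001110 pc4: +16 =724
r79=1001111 pc5: +32 =756
r80=1010000 pc2: +4 =760
r81=1010001 pc3: +8 =768
r82=1010010 pc3: +8 =776
r83=1010011 pc4: +16 =792
r84=1010100 pc3: +8 =800
r85=1010101 pc4: +16 =816
r86=1010110 pc4: +16 =832
r87=1010111 pc5: +32 =864
r88=1011000 pc3: +8 =872
r89=1011001 pc4: +16 =888
r90=1011010 pc4: +16 =904
r91=1011011 pc5: +32 =936
r92=1011100 pc4: +16 =952
r93=1011101 pc5: +32 =984
r94=1011110 pc5: +32 =1016
r95=1011111 pc6: +64 =1080
r96=1100000 pc2: +4 =1084
r97=1100001 pc3: +8 =1092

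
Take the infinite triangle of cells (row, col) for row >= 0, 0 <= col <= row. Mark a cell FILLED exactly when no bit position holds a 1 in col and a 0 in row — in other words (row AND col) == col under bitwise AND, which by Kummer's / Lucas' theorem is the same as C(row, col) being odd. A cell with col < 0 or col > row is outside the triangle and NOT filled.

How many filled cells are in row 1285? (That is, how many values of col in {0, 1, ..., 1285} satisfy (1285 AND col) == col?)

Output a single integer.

Answer: 16

Derivation:
1285 in binary = 10100000101
popcount(1285) = number of 1-bits in 10100000101 = 4
A col c satisfies (1285 AND c) == c iff every set bit of c is also set in 1285; each of the 4 set bits of 1285 can independently be on or off in c.
count = 2^4 = 16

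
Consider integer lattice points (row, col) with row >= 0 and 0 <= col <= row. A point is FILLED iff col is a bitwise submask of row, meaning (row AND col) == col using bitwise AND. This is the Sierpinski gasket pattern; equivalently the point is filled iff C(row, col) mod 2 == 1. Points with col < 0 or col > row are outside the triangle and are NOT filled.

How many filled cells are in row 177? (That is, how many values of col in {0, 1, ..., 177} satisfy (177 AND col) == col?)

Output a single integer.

Answer: 16

Derivation:
177 in binary = 10110001
popcount(177) = number of 1-bits in 10110001 = 4
A col c satisfies (177 AND c) == c iff every set bit of c is also set in 177; each of the 4 set bits of 177 can independently be on or off in c.
count = 2^4 = 16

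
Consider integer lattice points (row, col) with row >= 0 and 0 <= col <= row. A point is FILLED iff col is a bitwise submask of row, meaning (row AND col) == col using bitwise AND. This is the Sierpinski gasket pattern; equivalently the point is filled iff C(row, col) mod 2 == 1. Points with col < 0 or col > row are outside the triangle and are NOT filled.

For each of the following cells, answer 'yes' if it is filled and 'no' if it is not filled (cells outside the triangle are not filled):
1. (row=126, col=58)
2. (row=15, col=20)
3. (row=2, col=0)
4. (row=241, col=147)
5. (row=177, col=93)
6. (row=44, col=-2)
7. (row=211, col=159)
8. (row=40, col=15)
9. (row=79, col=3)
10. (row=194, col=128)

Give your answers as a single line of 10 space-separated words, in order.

Answer: yes no yes no no no no no yes yes

Derivation:
(126,58): row=0b1111110, col=0b111010, row AND col = 0b111010 = 58; 58 == 58 -> filled
(15,20): col outside [0, 15] -> not filled
(2,0): row=0b10, col=0b0, row AND col = 0b0 = 0; 0 == 0 -> filled
(241,147): row=0b11110001, col=0b10010011, row AND col = 0b10010001 = 145; 145 != 147 -> empty
(177,93): row=0b10110001, col=0b1011101, row AND col = 0b10001 = 17; 17 != 93 -> empty
(44,-2): col outside [0, 44] -> not filled
(211,159): row=0b11010011, col=0b10011111, row AND col = 0b10010011 = 147; 147 != 159 -> empty
(40,15): row=0b101000, col=0b1111, row AND col = 0b1000 = 8; 8 != 15 -> empty
(79,3): row=0b1001111, col=0b11, row AND col = 0b11 = 3; 3 == 3 -> filled
(194,128): row=0b11000010, col=0b10000000, row AND col = 0b10000000 = 128; 128 == 128 -> filled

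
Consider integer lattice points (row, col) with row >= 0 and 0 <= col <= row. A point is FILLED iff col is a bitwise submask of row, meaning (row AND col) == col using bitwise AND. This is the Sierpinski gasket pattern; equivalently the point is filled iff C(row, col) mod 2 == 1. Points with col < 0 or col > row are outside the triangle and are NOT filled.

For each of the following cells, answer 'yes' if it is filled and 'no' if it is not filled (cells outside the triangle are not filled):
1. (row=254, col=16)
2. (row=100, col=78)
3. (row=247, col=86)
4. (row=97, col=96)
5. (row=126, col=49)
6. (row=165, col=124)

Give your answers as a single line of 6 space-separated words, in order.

Answer: yes no yes yes no no

Derivation:
(254,16): row=0b11111110, col=0b10000, row AND col = 0b10000 = 16; 16 == 16 -> filled
(100,78): row=0b1100100, col=0b1001110, row AND col = 0b1000100 = 68; 68 != 78 -> empty
(247,86): row=0b11110111, col=0b1010110, row AND col = 0b1010110 = 86; 86 == 86 -> filled
(97,96): row=0b1100001, col=0b1100000, row AND col = 0b1100000 = 96; 96 == 96 -> filled
(126,49): row=0b1111110, col=0b110001, row AND col = 0b110000 = 48; 48 != 49 -> empty
(165,124): row=0b10100101, col=0b1111100, row AND col = 0b100100 = 36; 36 != 124 -> empty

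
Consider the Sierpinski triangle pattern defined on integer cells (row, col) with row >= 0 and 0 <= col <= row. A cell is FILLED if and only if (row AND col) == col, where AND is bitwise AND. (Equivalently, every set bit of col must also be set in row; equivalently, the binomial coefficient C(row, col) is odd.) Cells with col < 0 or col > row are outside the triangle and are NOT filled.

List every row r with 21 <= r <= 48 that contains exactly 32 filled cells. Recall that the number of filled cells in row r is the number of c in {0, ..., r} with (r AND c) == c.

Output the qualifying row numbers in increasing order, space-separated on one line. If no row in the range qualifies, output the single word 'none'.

Row r has 2^popcount(r) filled cells, so we need popcount(r) = log2(32) = 5.
Scan r = 21..48 and keep those with exactly 5 one-bits:
r=21=10101 popcount=3 -> skip
r=22=10110 popcount=3 -> skip
r=23=10111 popcount=4 -> skip
r=24=11000 popcount=2 -> skip
r=25=11001 popcount=3 -> skip
r=26=11010 popcount=3 -> skip
r=27=11011 popcount=4 -> skip
r=28=11100 popcount=3 -> skip
r=29=11101 popcount=4 -> skip
r=30=11110 popcount=4 -> skip
r=31=11111 popcount=5 -> KEEP
r=32=100000 popcount=1 -> skip
r=33=100001 popcount=2 -> skip
r=34=100010 popcount=2 -> skip
r=35=100011 popcount=3 -> skip
r=36=100100 popcount=2 -> skip
r=37=100101 popcount=3 -> skip
r=38=100110 popcount=3 -> skip
r=39=100111 popcount=4 -> skip
r=40=101000 popcount=2 -> skip
r=41=101001 popcount=3 -> skip
r=42=101010 popcount=3 -> skip
r=43=101011 popcount=4 -> skip
r=44=101100 popcount=3 -> skip
r=45=101101 popcount=4 -> skip
r=46=101110 popcount=4 -> skip
r=47=101111 popcount=5 -> KEEP
r=48=110000 popcount=2 -> skip
Kept rows: 31 47

Answer: 31 47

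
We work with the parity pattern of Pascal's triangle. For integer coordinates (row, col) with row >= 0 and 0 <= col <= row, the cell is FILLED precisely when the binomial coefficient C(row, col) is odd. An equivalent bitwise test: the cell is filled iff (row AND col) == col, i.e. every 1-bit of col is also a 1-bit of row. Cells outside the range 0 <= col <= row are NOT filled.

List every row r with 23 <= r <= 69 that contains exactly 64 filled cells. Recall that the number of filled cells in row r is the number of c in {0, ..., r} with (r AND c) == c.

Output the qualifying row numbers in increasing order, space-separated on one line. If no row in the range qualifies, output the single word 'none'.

Answer: 63

Derivation:
Row r has 2^popcount(r) filled cells, so we need popcount(r) = log2(64) = 6.
Scan r = 23..69 and keep those with exactly 6 one-bits:
r=23=10111 popcount=4 -> skip
r=24=11000 popcount=2 -> skip
r=25=11001 popcount=3 -> skip
r=26=11010 popcount=3 -> skip
r=27=11011 popcount=4 -> skip
r=28=11100 popcount=3 -> skip
r=29=11101 popcount=4 -> skip
r=30=11110 popcount=4 -> skip
r=31=11111 popcount=5 -> skip
r=32=100000 popcount=1 -> skip
r=33=100001 popcount=2 -> skip
r=34=100010 popcount=2 -> skip
r=35=100011 popcount=3 -> skip
r=36=100100 popcount=2 -> skip
r=37=100101 popcount=3 -> skip
r=38=100110 popcount=3 -> skip
r=39=100111 popcount=4 -> skip
r=40=101000 popcount=2 -> skip
r=41=101001 popcount=3 -> skip
r=42=101010 popcount=3 -> skip
r=43=101011 popcount=4 -> skip
r=44=101100 popcount=3 -> skip
r=45=101101 popcount=4 -> skip
r=46=101110 popcount=4 -> skip
r=47=101111 popcount=5 -> skip
r=48=110000 popcount=2 -> skip
r=49=110001 popcount=3 -> skip
r=50=110010 popcount=3 -> skip
r=51=110011 popcount=4 -> skip
r=52=110100 popcount=3 -> skip
r=53=110101 popcount=4 -> skip
r=54=110110 popcount=4 -> skip
r=55=110111 popcount=5 -> skip
r=56=111000 popcount=3 -> skip
r=57=111001 popcount=4 -> skip
r=58=111010 popcount=4 -> skip
r=59=111011 popcount=5 -> skip
r=60=111100 popcount=4 -> skip
r=61=111101 popcount=5 -> skip
r=62=111110 popcount=5 -> skip
r=63=111111 popcount=6 -> KEEP
r=64=1000000 popcount=1 -> skip
r=65=1000001 popcount=2 -> skip
r=66=1000010 popcount=2 -> skip
r=67=1000011 popcount=3 -> skip
r=68=1000100 popcount=2 -> skip
r=69=1000101 popcount=3 -> skip
Kept rows: 63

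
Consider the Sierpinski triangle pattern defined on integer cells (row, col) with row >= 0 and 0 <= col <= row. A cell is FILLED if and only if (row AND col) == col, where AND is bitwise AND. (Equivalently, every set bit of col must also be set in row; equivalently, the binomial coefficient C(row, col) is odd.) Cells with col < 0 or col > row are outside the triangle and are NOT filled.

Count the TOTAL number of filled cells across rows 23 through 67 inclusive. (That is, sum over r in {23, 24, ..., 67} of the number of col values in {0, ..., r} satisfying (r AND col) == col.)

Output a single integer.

r23=10111 pc4: +16 =16
r24=11000 pc2: +4 =20
r25=11001 pc3: +8 =28
r26=11010 pc3: +8 =36
r27=11011 pc4: +16 =52
r28=11100 pc3: +8 =60
r29=11101 pc4: +16 =76
r30=11110 pc4: +16 =92
r31=11111 pc5: +32 =124
r32=100000 pc1: +2 =126
r33=100001 pc2: +4 =130
r34=100010 pc2: +4 =134
r35=100011 pc3: +8 =142
r36=100100 pc2: +4 =146
r37=100101 pc3: +8 =154
r38=100110 pc3: +8 =162
r39=100111 pc4: +16 =178
r40=101000 pc2: +4 =182
r41=101001 pc3: +8 =190
r42=101010 pc3: +8 =198
r43=101011 pc4: +16 =214
r44=101100 pc3: +8 =222
r45=101101 pc4: +16 =238
r46=101110 pc4: +16 =254
r47=101111 pc5: +32 =286
r48=110000 pc2: +4 =290
r49=110001 pc3: +8 =298
r50=110010 pc3: +8 =306
r51=110011 pc4: +16 =322
r52=110100 pc3: +8 =330
r53=110101 pc4: +16 =346
r54=110110 pc4: +16 =362
r55=110111 pc5: +32 =394
r56=111000 pc3: +8 =402
r57=111001 pc4: +16 =418
r58=111010 pc4: +16 =434
r59=111011 pc5: +32 =466
r60=111100 pc4: +16 =482
r61=111101 pc5: +32 =514
r62=111110 pc5: +32 =546
r63=111111 pc6: +64 =610
r64=1000000 pc1: +2 =612
r65=1000001 pc2: +4 =616
r66=1000010 pc2: +4 =620
r67=1000011 pc3: +8 =628

Answer: 628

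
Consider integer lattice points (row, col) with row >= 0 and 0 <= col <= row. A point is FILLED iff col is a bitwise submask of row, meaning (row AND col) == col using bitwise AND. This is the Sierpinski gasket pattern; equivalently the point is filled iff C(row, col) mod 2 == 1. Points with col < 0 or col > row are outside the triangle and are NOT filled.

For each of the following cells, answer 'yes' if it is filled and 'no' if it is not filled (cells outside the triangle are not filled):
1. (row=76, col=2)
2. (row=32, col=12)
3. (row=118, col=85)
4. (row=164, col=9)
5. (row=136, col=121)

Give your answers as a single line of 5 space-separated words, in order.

Answer: no no no no no

Derivation:
(76,2): row=0b1001100, col=0b10, row AND col = 0b0 = 0; 0 != 2 -> empty
(32,12): row=0b100000, col=0b1100, row AND col = 0b0 = 0; 0 != 12 -> empty
(118,85): row=0b1110110, col=0b1010101, row AND col = 0b1010100 = 84; 84 != 85 -> empty
(164,9): row=0b10100100, col=0b1001, row AND col = 0b0 = 0; 0 != 9 -> empty
(136,121): row=0b10001000, col=0b1111001, row AND col = 0b1000 = 8; 8 != 121 -> empty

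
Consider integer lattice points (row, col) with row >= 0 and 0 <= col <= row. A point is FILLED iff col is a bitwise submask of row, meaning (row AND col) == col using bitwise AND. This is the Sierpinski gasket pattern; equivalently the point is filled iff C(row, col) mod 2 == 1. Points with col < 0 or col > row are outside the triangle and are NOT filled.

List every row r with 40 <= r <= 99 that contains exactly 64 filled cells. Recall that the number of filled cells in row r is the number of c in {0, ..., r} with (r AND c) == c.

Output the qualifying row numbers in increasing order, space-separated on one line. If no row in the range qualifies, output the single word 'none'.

Answer: 63 95

Derivation:
Row r has 2^popcount(r) filled cells, so we need popcount(r) = log2(64) = 6.
Scan r = 40..99 and keep those with exactly 6 one-bits:
r=40=101000 popcount=2 -> skip
r=41=101001 popcount=3 -> skip
r=42=101010 popcount=3 -> skip
r=43=101011 popcount=4 -> skip
r=44=101100 popcount=3 -> skip
r=45=101101 popcount=4 -> skip
r=46=101110 popcount=4 -> skip
r=47=101111 popcount=5 -> skip
r=48=110000 popcount=2 -> skip
r=49=110001 popcount=3 -> skip
r=50=110010 popcount=3 -> skip
r=51=110011 popcount=4 -> skip
r=52=110100 popcount=3 -> skip
r=53=110101 popcount=4 -> skip
r=54=110110 popcount=4 -> skip
r=55=110111 popcount=5 -> skip
r=56=111000 popcount=3 -> skip
r=57=111001 popcount=4 -> skip
r=58=111010 popcount=4 -> skip
r=59=111011 popcount=5 -> skip
r=60=111100 popcount=4 -> skip
r=61=111101 popcount=5 -> skip
r=62=111110 popcount=5 -> skip
r=63=111111 popcount=6 -> KEEP
r=64=1000000 popcount=1 -> skip
r=65=1000001 popcount=2 -> skip
r=66=1000010 popcount=2 -> skip
r=67=1000011 popcount=3 -> skip
r=68=1000100 popcount=2 -> skip
r=69=1000101 popcount=3 -> skip
r=70=1000110 popcount=3 -> skip
r=71=1000111 popcount=4 -> skip
r=72=1001000 popcount=2 -> skip
r=73=1001001 popcount=3 -> skip
r=74=1001010 popcount=3 -> skip
r=75=1001011 popcount=4 -> skip
r=76=1001100 popcount=3 -> skip
r=77=1001101 popcount=4 -> skip
r=78=1001110 popcount=4 -> skip
r=79=1001111 popcount=5 -> skip
r=80=1010000 popcount=2 -> skip
r=81=1010001 popcount=3 -> skip
r=82=1010010 popcount=3 -> skip
r=83=1010011 popcount=4 -> skip
r=84=1010100 popcount=3 -> skip
r=85=1010101 popcount=4 -> skip
r=86=1010110 popcount=4 -> skip
r=87=1010111 popcount=5 -> skip
r=88=1011000 popcount=3 -> skip
r=89=1011001 popcount=4 -> skip
r=90=1011010 popcount=4 -> skip
r=91=1011011 popcount=5 -> skip
r=92=1011100 popcount=4 -> skip
r=93=1011101 popcount=5 -> skip
r=94=1011110 popcount=5 -> skip
r=95=1011111 popcount=6 -> KEEP
r=96=1100000 popcount=2 -> skip
r=97=1100001 popcount=3 -> skip
r=98=1100010 popcount=3 -> skip
r=99=1100011 popcount=4 -> skip
Kept rows: 63 95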